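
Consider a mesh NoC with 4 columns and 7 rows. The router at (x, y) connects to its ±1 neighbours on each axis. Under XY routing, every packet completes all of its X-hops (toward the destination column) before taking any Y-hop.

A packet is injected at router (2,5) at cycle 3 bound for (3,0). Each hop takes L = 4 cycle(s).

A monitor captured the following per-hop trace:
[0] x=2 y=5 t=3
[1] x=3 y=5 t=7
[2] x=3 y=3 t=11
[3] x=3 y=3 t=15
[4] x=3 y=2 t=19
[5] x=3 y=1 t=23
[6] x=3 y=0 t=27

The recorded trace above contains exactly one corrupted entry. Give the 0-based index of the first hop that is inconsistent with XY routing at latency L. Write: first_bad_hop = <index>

check 1→ d=(1,0) cyc+4: ok
check 2→ d=(0,-2) cyc+4: BAD: non-unit step

first_bad_hop = 2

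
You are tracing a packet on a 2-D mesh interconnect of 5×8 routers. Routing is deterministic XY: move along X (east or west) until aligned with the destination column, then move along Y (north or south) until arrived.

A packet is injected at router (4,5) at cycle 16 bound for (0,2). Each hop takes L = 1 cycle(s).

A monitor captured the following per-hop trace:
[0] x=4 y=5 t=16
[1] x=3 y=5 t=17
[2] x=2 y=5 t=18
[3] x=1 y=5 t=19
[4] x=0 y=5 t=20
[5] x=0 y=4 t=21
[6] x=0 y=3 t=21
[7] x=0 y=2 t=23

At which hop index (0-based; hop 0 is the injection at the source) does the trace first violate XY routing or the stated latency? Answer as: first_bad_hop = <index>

first_bad_hop = 6

check 1→ d=(-1,0) cyc+1: ok
check 2→ d=(-1,0) cyc+1: ok
check 3→ d=(-1,0) cyc+1: ok
check 4→ d=(-1,0) cyc+1: ok
check 5→ d=(0,-1) cyc+1: ok
check 6→ d=(0,-1) cyc+0: BAD: Δcyc=0≠L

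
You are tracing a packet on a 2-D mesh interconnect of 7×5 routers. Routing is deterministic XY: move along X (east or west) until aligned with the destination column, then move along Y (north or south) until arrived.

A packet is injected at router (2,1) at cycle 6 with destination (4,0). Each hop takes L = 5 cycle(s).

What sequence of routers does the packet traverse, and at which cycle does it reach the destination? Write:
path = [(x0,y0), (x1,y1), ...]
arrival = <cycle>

t=6: at (2,1)
t=11: at (3,1) after E
t=16: at (4,1) after E
t=21: at (4,0) after S

path = [(2,1), (3,1), (4,1), (4,0)]
arrival = 21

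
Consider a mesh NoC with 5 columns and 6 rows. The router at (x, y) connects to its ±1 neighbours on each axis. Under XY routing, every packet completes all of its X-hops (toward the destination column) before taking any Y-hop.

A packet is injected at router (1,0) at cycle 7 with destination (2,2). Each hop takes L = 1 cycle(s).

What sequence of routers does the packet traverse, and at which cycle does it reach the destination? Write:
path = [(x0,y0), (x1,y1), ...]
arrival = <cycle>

#0 — 1,0 | c7
#1 — 2,0 | c8 | E
#2 — 2,1 | c9 | N
#3 — 2,2 | c10 | N

path = [(1,0), (2,0), (2,1), (2,2)]
arrival = 10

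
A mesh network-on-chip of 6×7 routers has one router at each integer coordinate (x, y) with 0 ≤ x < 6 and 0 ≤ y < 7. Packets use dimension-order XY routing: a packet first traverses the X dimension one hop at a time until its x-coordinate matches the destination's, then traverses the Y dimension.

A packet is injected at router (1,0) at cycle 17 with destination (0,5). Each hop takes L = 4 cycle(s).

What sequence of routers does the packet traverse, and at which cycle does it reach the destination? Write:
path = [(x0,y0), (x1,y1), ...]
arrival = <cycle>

  0. router=(1,0) cycle=17 (inject)
  1. router=(0,0) cycle=21 dir=W
  2. router=(0,1) cycle=25 dir=N
  3. router=(0,2) cycle=29 dir=N
  4. router=(0,3) cycle=33 dir=N
  5. router=(0,4) cycle=37 dir=N
  6. router=(0,5) cycle=41 dir=N

path = [(1,0), (0,0), (0,1), (0,2), (0,3), (0,4), (0,5)]
arrival = 41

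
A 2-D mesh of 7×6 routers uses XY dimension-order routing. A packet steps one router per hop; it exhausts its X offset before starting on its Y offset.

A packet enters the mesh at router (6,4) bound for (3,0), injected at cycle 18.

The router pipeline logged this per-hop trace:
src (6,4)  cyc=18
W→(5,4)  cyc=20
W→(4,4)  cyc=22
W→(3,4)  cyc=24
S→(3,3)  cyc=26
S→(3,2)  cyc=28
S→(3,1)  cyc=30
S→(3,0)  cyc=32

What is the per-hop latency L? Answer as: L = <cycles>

L = 2

Δcyc across hop 0→1: 20 − 18 = 2.
One hop costs L cycles, so L = 2.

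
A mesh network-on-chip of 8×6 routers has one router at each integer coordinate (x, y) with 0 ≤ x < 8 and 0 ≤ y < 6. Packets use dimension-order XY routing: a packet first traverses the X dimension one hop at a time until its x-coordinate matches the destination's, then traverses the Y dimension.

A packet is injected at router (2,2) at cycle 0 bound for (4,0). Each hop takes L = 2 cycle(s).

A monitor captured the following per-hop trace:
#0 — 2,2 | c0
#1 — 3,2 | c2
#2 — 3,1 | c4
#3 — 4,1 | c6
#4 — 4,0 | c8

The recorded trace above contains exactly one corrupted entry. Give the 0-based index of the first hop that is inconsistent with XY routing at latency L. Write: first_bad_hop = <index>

first_bad_hop = 2

hop 1: step (+1,+0), +2 cyc — ok
hop 2: step (+0,-1), +2 cyc — BAD: Y-move but x=3≠4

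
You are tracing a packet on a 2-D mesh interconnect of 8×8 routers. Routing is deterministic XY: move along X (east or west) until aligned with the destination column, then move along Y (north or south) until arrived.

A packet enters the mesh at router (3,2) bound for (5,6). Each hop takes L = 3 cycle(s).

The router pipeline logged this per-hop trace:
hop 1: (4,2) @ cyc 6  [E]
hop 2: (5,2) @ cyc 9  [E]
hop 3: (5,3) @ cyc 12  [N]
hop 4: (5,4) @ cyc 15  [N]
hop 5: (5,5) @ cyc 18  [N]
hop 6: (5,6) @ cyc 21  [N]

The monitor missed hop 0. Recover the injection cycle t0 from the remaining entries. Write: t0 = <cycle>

Hop 1 reached at cycle 6; hop k is at t0 + k·L.
t0 = cyc[1] − L = 6 − 3 = 3.

t0 = 3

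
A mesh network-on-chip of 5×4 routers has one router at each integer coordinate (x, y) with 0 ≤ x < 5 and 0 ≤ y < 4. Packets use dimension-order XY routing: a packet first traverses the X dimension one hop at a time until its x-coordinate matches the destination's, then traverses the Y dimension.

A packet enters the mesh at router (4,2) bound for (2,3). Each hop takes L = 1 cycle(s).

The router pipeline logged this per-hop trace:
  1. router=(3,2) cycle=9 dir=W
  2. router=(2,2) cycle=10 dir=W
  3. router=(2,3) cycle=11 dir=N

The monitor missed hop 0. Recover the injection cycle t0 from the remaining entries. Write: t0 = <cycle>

t0 = 8

Hop 1 reached at cycle 9; hop k is at t0 + k·L.
Subtract one hop: t0 = 9 − 1 = 8.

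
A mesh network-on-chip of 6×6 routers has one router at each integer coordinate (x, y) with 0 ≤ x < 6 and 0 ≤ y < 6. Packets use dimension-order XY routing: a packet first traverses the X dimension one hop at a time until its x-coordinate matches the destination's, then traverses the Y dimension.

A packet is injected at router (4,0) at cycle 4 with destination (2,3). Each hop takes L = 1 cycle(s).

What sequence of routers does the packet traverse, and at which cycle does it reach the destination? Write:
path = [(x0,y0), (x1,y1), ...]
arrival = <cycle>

#0 — 4,0 | c4
#1 — 3,0 | c5 | W
#2 — 2,0 | c6 | W
#3 — 2,1 | c7 | N
#4 — 2,2 | c8 | N
#5 — 2,3 | c9 | N

path = [(4,0), (3,0), (2,0), (2,1), (2,2), (2,3)]
arrival = 9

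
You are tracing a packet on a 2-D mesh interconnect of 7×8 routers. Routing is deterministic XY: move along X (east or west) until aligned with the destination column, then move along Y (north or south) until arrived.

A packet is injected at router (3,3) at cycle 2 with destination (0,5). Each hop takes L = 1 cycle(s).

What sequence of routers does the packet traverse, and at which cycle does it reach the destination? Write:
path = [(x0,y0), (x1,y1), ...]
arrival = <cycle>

path = [(3,3), (2,3), (1,3), (0,3), (0,4), (0,5)]
arrival = 7

#0 — 3,3 | c2
#1 — 2,3 | c3 | W
#2 — 1,3 | c4 | W
#3 — 0,3 | c5 | W
#4 — 0,4 | c6 | N
#5 — 0,5 | c7 | N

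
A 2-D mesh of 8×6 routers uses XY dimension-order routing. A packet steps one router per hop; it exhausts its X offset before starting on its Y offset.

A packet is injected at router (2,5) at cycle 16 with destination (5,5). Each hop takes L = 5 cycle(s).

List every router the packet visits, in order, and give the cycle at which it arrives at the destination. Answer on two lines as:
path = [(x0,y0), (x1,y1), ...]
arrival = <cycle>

t=16: at (2,5)
t=21: at (3,5) after E
t=26: at (4,5) after E
t=31: at (5,5) after E

path = [(2,5), (3,5), (4,5), (5,5)]
arrival = 31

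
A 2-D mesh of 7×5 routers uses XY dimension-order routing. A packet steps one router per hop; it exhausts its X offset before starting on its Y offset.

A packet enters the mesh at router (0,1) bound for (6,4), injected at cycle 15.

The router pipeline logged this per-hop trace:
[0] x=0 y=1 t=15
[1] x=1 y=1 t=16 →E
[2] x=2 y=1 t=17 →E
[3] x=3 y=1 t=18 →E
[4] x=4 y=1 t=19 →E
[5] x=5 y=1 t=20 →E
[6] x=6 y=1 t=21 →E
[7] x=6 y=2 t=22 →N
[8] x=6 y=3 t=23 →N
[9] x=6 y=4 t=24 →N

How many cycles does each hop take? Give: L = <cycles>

L = 1

cyc[1] − cyc[0] = 16 − 15 = 1.
Each hop adds L, hence L = 1.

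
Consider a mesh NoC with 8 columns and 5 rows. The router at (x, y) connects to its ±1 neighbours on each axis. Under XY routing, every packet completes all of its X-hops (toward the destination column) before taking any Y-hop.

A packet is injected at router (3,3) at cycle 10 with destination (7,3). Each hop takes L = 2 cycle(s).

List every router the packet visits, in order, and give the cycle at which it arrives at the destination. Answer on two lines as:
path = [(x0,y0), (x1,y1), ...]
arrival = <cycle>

  0. router=(3,3) cycle=10 (inject)
  1. router=(4,3) cycle=12 dir=E
  2. router=(5,3) cycle=14 dir=E
  3. router=(6,3) cycle=16 dir=E
  4. router=(7,3) cycle=18 dir=E

path = [(3,3), (4,3), (5,3), (6,3), (7,3)]
arrival = 18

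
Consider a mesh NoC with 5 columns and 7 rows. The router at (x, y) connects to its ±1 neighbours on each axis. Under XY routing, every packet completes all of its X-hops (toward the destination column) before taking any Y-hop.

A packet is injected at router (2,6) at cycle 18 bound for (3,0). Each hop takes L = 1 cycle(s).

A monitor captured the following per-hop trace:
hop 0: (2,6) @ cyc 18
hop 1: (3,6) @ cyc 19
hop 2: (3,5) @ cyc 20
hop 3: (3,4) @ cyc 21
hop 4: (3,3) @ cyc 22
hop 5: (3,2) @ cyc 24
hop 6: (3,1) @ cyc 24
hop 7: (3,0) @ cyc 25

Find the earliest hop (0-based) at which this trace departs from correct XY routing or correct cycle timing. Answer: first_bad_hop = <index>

first_bad_hop = 5

hop 1: step (+1,+0), +1 cyc — ok
hop 2: step (+0,-1), +1 cyc — ok
hop 3: step (+0,-1), +1 cyc — ok
hop 4: step (+0,-1), +1 cyc — ok
hop 5: step (+0,-1), +2 cyc — BAD: Δcyc=2≠L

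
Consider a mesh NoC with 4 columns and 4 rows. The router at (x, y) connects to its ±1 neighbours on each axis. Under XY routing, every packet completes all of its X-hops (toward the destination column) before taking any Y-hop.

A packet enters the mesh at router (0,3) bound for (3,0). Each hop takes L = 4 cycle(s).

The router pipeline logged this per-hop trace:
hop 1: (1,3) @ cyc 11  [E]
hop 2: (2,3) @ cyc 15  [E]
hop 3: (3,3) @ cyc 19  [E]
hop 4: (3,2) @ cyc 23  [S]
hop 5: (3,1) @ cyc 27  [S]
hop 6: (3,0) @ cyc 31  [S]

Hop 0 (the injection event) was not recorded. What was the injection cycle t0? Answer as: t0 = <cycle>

At hop 1 the cycle is 11; in general cyc_k = t0 + kL.
So t0 = 11 − 1·4 = 7.

t0 = 7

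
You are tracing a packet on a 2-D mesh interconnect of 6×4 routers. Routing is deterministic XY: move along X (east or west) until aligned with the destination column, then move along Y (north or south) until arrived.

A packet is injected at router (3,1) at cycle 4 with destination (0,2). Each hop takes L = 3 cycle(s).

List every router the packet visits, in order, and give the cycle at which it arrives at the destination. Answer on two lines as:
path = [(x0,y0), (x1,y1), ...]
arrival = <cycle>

path = [(3,1), (2,1), (1,1), (0,1), (0,2)]
arrival = 16

src (3,1)  cyc=4
W→(2,1)  cyc=7
W→(1,1)  cyc=10
W→(0,1)  cyc=13
N→(0,2)  cyc=16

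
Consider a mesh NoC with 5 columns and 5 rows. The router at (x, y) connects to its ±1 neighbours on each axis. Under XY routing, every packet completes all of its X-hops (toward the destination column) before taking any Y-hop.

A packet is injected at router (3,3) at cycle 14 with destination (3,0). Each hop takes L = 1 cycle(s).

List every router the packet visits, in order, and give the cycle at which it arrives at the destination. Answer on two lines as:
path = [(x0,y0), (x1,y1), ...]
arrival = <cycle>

hop 0: (3,3) @ cyc 14
hop 1: (3,2) @ cyc 15  [S]
hop 2: (3,1) @ cyc 16  [S]
hop 3: (3,0) @ cyc 17  [S]

path = [(3,3), (3,2), (3,1), (3,0)]
arrival = 17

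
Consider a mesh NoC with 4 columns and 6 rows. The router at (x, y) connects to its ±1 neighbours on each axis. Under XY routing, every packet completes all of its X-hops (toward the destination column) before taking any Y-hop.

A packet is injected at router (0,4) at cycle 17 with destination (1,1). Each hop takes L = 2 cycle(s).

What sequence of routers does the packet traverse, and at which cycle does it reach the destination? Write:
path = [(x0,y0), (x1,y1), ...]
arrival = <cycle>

path = [(0,4), (1,4), (1,3), (1,2), (1,1)]
arrival = 25

t=17: at (0,4)
t=19: at (1,4) after E
t=21: at (1,3) after S
t=23: at (1,2) after S
t=25: at (1,1) after S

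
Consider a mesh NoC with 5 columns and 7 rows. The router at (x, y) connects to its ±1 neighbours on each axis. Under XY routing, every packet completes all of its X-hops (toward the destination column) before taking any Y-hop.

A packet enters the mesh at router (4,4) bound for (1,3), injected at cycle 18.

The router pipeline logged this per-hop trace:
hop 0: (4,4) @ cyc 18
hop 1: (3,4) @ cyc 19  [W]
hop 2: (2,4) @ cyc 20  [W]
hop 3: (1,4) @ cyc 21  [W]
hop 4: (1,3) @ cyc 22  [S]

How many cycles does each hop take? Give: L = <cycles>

Between hops 0 and 1 the cycle counter advances 19 − 18 = 1.
One hop costs L cycles, so L = 1.

L = 1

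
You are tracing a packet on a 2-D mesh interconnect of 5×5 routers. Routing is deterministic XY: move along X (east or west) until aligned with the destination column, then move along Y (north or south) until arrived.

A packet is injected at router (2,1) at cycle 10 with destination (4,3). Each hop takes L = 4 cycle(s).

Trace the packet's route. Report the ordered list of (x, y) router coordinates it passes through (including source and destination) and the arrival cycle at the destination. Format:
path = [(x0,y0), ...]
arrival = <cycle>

  0. router=(2,1) cycle=10 (inject)
  1. router=(3,1) cycle=14 dir=E
  2. router=(4,1) cycle=18 dir=E
  3. router=(4,2) cycle=22 dir=N
  4. router=(4,3) cycle=26 dir=N

path = [(2,1), (3,1), (4,1), (4,2), (4,3)]
arrival = 26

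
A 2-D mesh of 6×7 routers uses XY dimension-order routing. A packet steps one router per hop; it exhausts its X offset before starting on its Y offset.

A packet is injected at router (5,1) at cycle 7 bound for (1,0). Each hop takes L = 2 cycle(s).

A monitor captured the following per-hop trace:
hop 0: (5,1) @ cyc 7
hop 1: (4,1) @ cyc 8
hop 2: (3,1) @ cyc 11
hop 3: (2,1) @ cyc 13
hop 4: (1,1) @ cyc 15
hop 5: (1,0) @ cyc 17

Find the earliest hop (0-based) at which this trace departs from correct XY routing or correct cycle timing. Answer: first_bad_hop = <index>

[1] (-1,+0) / 1c ⇒ BAD: Δcyc=1≠L

first_bad_hop = 1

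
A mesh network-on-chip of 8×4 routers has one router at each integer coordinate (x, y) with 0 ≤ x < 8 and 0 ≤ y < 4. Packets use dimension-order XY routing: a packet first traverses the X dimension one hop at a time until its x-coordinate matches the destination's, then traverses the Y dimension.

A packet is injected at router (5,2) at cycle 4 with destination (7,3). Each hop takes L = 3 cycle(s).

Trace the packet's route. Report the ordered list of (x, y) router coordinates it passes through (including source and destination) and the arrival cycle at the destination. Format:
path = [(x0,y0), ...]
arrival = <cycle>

[0] x=5 y=2 t=4
[1] x=6 y=2 t=7 →E
[2] x=7 y=2 t=10 →E
[3] x=7 y=3 t=13 →N

path = [(5,2), (6,2), (7,2), (7,3)]
arrival = 13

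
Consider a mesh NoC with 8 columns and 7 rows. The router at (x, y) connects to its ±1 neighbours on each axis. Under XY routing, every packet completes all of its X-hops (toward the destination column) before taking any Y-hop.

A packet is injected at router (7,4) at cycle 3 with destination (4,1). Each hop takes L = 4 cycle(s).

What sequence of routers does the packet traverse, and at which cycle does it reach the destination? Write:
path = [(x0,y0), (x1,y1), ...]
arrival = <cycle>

path = [(7,4), (6,4), (5,4), (4,4), (4,3), (4,2), (4,1)]
arrival = 27

[0] x=7 y=4 t=3
[1] x=6 y=4 t=7 →W
[2] x=5 y=4 t=11 →W
[3] x=4 y=4 t=15 →W
[4] x=4 y=3 t=19 →S
[5] x=4 y=2 t=23 →S
[6] x=4 y=1 t=27 →S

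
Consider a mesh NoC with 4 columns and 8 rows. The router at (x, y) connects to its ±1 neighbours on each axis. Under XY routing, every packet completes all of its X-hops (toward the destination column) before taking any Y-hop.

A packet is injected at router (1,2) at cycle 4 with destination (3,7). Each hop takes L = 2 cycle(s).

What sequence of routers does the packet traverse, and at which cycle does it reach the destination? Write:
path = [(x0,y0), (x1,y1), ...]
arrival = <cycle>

hop 0: (1,2) @ cyc 4
hop 1: (2,2) @ cyc 6  [E]
hop 2: (3,2) @ cyc 8  [E]
hop 3: (3,3) @ cyc 10  [N]
hop 4: (3,4) @ cyc 12  [N]
hop 5: (3,5) @ cyc 14  [N]
hop 6: (3,6) @ cyc 16  [N]
hop 7: (3,7) @ cyc 18  [N]

path = [(1,2), (2,2), (3,2), (3,3), (3,4), (3,5), (3,6), (3,7)]
arrival = 18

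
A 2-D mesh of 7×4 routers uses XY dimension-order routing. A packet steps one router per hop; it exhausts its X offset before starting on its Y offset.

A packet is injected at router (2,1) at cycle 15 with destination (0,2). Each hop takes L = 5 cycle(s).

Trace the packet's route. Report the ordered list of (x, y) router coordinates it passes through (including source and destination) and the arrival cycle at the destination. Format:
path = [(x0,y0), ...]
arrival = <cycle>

hop 0: (2,1) @ cyc 15
hop 1: (1,1) @ cyc 20  [W]
hop 2: (0,1) @ cyc 25  [W]
hop 3: (0,2) @ cyc 30  [N]

path = [(2,1), (1,1), (0,1), (0,2)]
arrival = 30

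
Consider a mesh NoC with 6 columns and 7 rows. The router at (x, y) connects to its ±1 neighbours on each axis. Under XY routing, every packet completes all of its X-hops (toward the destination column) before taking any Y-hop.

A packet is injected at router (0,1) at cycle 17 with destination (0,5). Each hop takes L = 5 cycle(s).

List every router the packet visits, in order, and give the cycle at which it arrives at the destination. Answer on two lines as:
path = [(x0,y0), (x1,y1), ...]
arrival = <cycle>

#0 — 0,1 | c17
#1 — 0,2 | c22 | N
#2 — 0,3 | c27 | N
#3 — 0,4 | c32 | N
#4 — 0,5 | c37 | N

path = [(0,1), (0,2), (0,3), (0,4), (0,5)]
arrival = 37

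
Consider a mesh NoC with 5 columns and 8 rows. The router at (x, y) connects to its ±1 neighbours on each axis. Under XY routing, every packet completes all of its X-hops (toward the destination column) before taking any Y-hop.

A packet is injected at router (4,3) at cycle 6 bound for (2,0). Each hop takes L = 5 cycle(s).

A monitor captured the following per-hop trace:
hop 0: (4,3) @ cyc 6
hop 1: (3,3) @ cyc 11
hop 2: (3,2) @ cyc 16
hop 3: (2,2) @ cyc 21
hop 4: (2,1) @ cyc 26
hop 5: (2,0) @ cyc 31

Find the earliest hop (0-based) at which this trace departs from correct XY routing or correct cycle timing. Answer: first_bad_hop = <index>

first_bad_hop = 2

check 1→ d=(-1,0) cyc+5: ok
check 2→ d=(0,-1) cyc+5: BAD: Y-move but x=3≠2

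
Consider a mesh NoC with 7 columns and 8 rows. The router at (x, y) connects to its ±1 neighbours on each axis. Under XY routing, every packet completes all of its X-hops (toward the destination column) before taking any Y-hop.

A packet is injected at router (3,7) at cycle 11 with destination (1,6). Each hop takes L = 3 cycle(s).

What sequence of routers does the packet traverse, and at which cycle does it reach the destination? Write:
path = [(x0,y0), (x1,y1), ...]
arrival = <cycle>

#0 — 3,7 | c11
#1 — 2,7 | c14 | W
#2 — 1,7 | c17 | W
#3 — 1,6 | c20 | S

path = [(3,7), (2,7), (1,7), (1,6)]
arrival = 20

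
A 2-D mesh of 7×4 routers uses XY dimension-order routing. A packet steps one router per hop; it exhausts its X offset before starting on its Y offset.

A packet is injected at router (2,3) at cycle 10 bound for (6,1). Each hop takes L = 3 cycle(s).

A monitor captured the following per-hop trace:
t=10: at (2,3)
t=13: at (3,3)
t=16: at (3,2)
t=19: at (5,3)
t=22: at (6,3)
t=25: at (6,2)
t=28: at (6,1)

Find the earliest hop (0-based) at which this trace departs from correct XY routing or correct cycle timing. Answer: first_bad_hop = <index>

first_bad_hop = 2

check 1→ d=(1,0) cyc+3: ok
check 2→ d=(0,-1) cyc+3: BAD: Y-move but x=3≠6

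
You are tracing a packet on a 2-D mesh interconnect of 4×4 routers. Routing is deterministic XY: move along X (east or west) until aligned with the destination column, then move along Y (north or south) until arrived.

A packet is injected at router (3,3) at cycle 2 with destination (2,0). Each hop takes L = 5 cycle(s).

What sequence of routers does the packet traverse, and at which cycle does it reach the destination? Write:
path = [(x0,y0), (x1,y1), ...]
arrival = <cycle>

  0. router=(3,3) cycle=2 (inject)
  1. router=(2,3) cycle=7 dir=W
  2. router=(2,2) cycle=12 dir=S
  3. router=(2,1) cycle=17 dir=S
  4. router=(2,0) cycle=22 dir=S

path = [(3,3), (2,3), (2,2), (2,1), (2,0)]
arrival = 22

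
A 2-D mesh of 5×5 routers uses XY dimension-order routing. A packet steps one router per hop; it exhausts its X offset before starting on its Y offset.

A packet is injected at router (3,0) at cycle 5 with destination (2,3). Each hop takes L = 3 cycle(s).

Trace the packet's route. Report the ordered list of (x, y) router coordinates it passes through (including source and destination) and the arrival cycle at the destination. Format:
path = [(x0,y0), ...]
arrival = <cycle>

path = [(3,0), (2,0), (2,1), (2,2), (2,3)]
arrival = 17

t=5: at (3,0)
t=8: at (2,0) after W
t=11: at (2,1) after N
t=14: at (2,2) after N
t=17: at (2,3) after N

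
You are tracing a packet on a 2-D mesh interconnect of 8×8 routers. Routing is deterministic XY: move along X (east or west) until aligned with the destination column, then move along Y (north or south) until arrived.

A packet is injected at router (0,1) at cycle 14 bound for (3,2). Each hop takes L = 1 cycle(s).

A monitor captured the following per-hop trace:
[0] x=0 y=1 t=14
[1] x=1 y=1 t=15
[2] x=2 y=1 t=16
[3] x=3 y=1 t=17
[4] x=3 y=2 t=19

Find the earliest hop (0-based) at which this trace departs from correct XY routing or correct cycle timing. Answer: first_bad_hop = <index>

hop 1: step (+1,+0), +1 cyc — ok
hop 2: step (+1,+0), +1 cyc — ok
hop 3: step (+1,+0), +1 cyc — ok
hop 4: step (+0,+1), +2 cyc — BAD: Δcyc=2≠L

first_bad_hop = 4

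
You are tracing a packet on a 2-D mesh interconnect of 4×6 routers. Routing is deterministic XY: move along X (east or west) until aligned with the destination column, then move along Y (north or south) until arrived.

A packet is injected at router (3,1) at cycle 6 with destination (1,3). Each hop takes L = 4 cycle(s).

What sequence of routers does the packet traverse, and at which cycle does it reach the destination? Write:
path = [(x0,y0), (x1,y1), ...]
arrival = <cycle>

path = [(3,1), (2,1), (1,1), (1,2), (1,3)]
arrival = 22

src (3,1)  cyc=6
W→(2,1)  cyc=10
W→(1,1)  cyc=14
N→(1,2)  cyc=18
N→(1,3)  cyc=22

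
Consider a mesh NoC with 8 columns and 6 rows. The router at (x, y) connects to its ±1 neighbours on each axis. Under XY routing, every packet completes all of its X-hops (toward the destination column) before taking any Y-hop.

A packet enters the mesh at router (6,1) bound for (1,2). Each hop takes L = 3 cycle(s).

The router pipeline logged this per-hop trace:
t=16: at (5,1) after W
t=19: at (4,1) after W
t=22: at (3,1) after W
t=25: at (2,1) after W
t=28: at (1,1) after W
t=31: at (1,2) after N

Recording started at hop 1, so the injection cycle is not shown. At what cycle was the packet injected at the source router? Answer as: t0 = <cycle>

Hop 1 reached at cycle 16; hop k is at t0 + k·L.
So t0 = 16 − 1·3 = 13.

t0 = 13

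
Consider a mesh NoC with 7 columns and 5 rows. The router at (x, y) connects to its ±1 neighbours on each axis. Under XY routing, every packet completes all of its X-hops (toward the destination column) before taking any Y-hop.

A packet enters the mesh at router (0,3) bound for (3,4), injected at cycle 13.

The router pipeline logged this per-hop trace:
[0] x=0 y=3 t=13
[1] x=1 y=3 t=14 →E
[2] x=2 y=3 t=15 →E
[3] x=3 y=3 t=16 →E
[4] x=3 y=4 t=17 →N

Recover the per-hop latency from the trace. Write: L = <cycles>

L = 1

From hop 0 (13) to hop 1 (14): +1 cycles.
Each hop adds L, hence L = 1.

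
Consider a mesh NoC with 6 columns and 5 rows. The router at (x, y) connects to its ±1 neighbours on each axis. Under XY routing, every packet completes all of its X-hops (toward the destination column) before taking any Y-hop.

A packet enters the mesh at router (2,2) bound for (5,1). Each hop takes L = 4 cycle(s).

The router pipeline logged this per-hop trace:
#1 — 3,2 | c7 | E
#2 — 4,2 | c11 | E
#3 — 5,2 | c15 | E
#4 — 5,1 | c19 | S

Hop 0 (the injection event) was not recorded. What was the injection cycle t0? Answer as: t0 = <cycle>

t0 = 3

At hop 1 the cycle is 7; in general cyc_k = t0 + kL.
Subtract one hop: t0 = 7 − 4 = 3.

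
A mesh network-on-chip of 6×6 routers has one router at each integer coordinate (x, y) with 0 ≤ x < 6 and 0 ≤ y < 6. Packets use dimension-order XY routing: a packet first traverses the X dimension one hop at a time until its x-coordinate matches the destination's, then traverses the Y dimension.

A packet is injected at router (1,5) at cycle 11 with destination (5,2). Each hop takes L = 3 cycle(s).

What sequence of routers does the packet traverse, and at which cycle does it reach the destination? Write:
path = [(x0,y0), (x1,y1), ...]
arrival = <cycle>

t=11: at (1,5)
t=14: at (2,5) after E
t=17: at (3,5) after E
t=20: at (4,5) after E
t=23: at (5,5) after E
t=26: at (5,4) after S
t=29: at (5,3) after S
t=32: at (5,2) after S

path = [(1,5), (2,5), (3,5), (4,5), (5,5), (5,4), (5,3), (5,2)]
arrival = 32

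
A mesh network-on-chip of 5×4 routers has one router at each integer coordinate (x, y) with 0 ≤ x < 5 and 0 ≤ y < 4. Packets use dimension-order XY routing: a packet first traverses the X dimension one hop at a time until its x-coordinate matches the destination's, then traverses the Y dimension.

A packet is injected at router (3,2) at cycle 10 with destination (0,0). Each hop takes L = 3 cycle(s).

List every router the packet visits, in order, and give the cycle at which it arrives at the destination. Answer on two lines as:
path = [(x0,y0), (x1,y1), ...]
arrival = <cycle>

[0] x=3 y=2 t=10
[1] x=2 y=2 t=13 →W
[2] x=1 y=2 t=16 →W
[3] x=0 y=2 t=19 →W
[4] x=0 y=1 t=22 →S
[5] x=0 y=0 t=25 →S

path = [(3,2), (2,2), (1,2), (0,2), (0,1), (0,0)]
arrival = 25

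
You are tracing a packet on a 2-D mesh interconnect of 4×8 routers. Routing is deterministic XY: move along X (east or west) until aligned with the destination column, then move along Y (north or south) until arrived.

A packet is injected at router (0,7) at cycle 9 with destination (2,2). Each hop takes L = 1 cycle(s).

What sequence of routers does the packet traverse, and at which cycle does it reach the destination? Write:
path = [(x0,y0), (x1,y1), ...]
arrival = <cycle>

path = [(0,7), (1,7), (2,7), (2,6), (2,5), (2,4), (2,3), (2,2)]
arrival = 16

  0. router=(0,7) cycle=9 (inject)
  1. router=(1,7) cycle=10 dir=E
  2. router=(2,7) cycle=11 dir=E
  3. router=(2,6) cycle=12 dir=S
  4. router=(2,5) cycle=13 dir=S
  5. router=(2,4) cycle=14 dir=S
  6. router=(2,3) cycle=15 dir=S
  7. router=(2,2) cycle=16 dir=S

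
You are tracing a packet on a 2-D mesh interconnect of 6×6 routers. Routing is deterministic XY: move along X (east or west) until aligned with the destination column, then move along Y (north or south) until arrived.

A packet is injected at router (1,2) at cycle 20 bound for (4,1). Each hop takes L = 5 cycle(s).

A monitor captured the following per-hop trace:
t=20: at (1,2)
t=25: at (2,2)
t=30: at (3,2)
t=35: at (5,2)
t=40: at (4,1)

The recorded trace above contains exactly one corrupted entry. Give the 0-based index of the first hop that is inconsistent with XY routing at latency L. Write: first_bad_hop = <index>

check 1→ d=(1,0) cyc+5: ok
check 2→ d=(1,0) cyc+5: ok
check 3→ d=(2,0) cyc+5: BAD: non-unit step

first_bad_hop = 3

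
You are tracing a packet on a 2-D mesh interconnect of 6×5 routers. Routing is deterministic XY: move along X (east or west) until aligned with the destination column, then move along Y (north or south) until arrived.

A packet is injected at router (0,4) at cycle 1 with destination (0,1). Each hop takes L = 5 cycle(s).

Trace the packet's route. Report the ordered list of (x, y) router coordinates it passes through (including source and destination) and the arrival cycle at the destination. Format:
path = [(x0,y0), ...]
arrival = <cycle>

src (0,4)  cyc=1
S→(0,3)  cyc=6
S→(0,2)  cyc=11
S→(0,1)  cyc=16

path = [(0,4), (0,3), (0,2), (0,1)]
arrival = 16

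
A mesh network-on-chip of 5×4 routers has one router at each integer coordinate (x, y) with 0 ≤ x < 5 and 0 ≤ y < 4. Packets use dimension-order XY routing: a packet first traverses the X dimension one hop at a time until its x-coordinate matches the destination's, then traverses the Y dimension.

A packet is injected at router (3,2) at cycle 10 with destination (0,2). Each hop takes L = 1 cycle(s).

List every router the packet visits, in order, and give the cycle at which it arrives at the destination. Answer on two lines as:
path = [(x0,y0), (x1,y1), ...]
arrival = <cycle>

[0] x=3 y=2 t=10
[1] x=2 y=2 t=11 →W
[2] x=1 y=2 t=12 →W
[3] x=0 y=2 t=13 →W

path = [(3,2), (2,2), (1,2), (0,2)]
arrival = 13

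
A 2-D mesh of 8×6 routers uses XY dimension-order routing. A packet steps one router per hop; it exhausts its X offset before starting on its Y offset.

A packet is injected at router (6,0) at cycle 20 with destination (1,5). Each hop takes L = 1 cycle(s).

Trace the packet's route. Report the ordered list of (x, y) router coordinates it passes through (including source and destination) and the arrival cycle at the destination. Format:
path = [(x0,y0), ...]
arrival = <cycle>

src (6,0)  cyc=20
W→(5,0)  cyc=21
W→(4,0)  cyc=22
W→(3,0)  cyc=23
W→(2,0)  cyc=24
W→(1,0)  cyc=25
N→(1,1)  cyc=26
N→(1,2)  cyc=27
N→(1,3)  cyc=28
N→(1,4)  cyc=29
N→(1,5)  cyc=30

path = [(6,0), (5,0), (4,0), (3,0), (2,0), (1,0), (1,1), (1,2), (1,3), (1,4), (1,5)]
arrival = 30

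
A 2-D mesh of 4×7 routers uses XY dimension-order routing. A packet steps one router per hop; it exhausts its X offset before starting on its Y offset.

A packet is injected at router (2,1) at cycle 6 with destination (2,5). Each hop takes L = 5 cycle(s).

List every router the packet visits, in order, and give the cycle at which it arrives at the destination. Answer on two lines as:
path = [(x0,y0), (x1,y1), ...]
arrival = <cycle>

hop 0: (2,1) @ cyc 6
hop 1: (2,2) @ cyc 11  [N]
hop 2: (2,3) @ cyc 16  [N]
hop 3: (2,4) @ cyc 21  [N]
hop 4: (2,5) @ cyc 26  [N]

path = [(2,1), (2,2), (2,3), (2,4), (2,5)]
arrival = 26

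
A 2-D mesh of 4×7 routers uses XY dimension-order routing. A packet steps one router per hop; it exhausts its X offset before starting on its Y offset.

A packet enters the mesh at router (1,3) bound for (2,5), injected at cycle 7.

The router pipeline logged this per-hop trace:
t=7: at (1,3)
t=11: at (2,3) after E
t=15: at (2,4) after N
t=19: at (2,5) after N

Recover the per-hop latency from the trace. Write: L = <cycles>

L = 4

Δcyc across hop 0→1: 11 − 7 = 4.
One hop costs L cycles, so L = 4.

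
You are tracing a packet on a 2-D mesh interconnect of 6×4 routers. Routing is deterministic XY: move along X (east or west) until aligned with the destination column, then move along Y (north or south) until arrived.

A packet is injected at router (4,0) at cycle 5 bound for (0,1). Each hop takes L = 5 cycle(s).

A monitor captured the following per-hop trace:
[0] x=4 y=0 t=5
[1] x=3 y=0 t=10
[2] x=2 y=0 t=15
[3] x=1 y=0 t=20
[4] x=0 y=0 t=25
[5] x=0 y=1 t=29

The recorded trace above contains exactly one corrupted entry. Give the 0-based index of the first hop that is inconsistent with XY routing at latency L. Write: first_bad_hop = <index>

first_bad_hop = 5

[1] (-1,+0) / 5c ⇒ ok
[2] (-1,+0) / 5c ⇒ ok
[3] (-1,+0) / 5c ⇒ ok
[4] (-1,+0) / 5c ⇒ ok
[5] (+0,+1) / 4c ⇒ BAD: Δcyc=4≠L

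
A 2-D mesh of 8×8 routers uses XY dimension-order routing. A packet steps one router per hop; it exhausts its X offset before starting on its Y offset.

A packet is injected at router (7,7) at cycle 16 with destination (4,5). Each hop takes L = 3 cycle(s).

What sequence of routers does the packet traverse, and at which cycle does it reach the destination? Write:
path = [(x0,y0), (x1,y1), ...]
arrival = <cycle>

#0 — 7,7 | c16
#1 — 6,7 | c19 | W
#2 — 5,7 | c22 | W
#3 — 4,7 | c25 | W
#4 — 4,6 | c28 | S
#5 — 4,5 | c31 | S

path = [(7,7), (6,7), (5,7), (4,7), (4,6), (4,5)]
arrival = 31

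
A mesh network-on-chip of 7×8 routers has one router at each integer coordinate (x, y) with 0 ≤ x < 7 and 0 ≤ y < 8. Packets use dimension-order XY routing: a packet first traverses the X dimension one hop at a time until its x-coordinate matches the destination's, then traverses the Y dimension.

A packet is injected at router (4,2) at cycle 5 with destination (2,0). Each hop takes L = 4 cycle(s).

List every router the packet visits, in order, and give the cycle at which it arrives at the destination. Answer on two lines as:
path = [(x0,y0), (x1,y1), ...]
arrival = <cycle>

#0 — 4,2 | c5
#1 — 3,2 | c9 | W
#2 — 2,2 | c13 | W
#3 — 2,1 | c17 | S
#4 — 2,0 | c21 | S

path = [(4,2), (3,2), (2,2), (2,1), (2,0)]
arrival = 21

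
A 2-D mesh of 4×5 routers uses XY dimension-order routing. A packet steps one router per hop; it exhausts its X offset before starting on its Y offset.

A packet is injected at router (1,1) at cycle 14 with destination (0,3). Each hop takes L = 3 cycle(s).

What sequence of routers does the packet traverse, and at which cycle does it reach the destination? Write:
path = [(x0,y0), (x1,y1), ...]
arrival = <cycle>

path = [(1,1), (0,1), (0,2), (0,3)]
arrival = 23

  0. router=(1,1) cycle=14 (inject)
  1. router=(0,1) cycle=17 dir=W
  2. router=(0,2) cycle=20 dir=N
  3. router=(0,3) cycle=23 dir=N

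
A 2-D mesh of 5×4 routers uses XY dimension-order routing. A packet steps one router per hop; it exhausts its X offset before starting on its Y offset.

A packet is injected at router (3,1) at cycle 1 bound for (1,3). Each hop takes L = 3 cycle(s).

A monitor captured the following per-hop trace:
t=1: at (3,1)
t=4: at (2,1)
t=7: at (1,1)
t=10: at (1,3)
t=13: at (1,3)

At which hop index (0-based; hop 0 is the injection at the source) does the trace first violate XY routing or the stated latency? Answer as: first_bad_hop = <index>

first_bad_hop = 3

hop 1: step (-1,+0), +3 cyc — ok
hop 2: step (-1,+0), +3 cyc — ok
hop 3: step (+0,+2), +3 cyc — BAD: non-unit step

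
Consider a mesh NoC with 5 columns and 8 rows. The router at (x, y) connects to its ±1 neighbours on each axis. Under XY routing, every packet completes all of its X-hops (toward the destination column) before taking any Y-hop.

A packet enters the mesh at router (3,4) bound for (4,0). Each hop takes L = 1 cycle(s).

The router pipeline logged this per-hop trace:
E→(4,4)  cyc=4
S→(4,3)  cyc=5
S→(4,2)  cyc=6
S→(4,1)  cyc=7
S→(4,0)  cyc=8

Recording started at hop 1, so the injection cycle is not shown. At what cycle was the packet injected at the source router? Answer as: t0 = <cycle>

t0 = 3

The first recorded entry is hop 1 at cycle 4.
So t0 = 4 − 1·1 = 3.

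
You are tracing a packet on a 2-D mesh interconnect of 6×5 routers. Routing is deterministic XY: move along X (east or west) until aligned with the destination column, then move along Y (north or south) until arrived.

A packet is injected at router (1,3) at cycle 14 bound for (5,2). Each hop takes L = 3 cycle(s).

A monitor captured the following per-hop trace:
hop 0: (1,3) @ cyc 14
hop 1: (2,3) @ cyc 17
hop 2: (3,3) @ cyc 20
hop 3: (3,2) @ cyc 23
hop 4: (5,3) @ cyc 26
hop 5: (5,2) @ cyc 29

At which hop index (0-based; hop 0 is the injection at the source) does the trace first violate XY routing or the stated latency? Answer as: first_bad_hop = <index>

hop 1: step (+1,+0), +3 cyc — ok
hop 2: step (+1,+0), +3 cyc — ok
hop 3: step (+0,-1), +3 cyc — BAD: Y-move but x=3≠5

first_bad_hop = 3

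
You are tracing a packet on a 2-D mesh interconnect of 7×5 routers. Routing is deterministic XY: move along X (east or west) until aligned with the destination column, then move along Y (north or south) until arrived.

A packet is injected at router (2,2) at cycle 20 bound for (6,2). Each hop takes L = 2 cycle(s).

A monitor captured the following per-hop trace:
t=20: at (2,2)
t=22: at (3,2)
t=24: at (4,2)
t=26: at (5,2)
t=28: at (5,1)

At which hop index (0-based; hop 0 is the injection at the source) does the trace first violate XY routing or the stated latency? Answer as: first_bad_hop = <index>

check 1→ d=(1,0) cyc+2: ok
check 2→ d=(1,0) cyc+2: ok
check 3→ d=(1,0) cyc+2: ok
check 4→ d=(0,-1) cyc+2: BAD: Y-move but x=5≠6

first_bad_hop = 4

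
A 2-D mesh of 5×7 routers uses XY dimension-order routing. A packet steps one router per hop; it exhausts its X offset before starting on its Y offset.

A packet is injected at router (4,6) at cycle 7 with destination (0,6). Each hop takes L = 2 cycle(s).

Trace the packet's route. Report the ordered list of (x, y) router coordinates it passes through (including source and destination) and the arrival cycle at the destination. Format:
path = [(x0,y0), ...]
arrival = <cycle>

path = [(4,6), (3,6), (2,6), (1,6), (0,6)]
arrival = 15

src (4,6)  cyc=7
W→(3,6)  cyc=9
W→(2,6)  cyc=11
W→(1,6)  cyc=13
W→(0,6)  cyc=15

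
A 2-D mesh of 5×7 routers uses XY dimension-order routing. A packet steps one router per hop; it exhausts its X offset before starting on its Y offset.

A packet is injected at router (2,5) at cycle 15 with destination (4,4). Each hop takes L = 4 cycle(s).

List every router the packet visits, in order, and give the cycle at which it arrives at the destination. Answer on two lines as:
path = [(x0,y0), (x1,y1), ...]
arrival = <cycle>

#0 — 2,5 | c15
#1 — 3,5 | c19 | E
#2 — 4,5 | c23 | E
#3 — 4,4 | c27 | S

path = [(2,5), (3,5), (4,5), (4,4)]
arrival = 27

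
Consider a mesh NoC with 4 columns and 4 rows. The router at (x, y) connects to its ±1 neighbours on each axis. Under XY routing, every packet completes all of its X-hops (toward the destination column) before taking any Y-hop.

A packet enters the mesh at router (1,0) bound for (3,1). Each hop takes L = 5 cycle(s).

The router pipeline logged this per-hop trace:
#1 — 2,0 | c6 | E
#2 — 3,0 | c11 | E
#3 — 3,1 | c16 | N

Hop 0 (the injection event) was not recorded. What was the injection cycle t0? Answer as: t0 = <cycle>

t0 = 1

The first recorded entry is hop 1 at cycle 6.
So t0 = 6 − 1·5 = 1.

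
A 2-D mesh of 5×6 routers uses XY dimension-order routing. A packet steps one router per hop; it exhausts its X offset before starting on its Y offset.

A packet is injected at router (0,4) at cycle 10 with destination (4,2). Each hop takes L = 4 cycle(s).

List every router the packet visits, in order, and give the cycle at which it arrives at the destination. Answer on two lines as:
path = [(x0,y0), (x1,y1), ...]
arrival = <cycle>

#0 — 0,4 | c10
#1 — 1,4 | c14 | E
#2 — 2,4 | c18 | E
#3 — 3,4 | c22 | E
#4 — 4,4 | c26 | E
#5 — 4,3 | c30 | S
#6 — 4,2 | c34 | S

path = [(0,4), (1,4), (2,4), (3,4), (4,4), (4,3), (4,2)]
arrival = 34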